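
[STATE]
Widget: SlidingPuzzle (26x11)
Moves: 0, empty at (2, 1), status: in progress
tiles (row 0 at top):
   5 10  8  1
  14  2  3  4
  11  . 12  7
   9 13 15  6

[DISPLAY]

┌────┬────┬────┬────┐     
│  5 │ 10 │  8 │  1 │     
├────┼────┼────┼────┤     
│ 14 │  2 │  3 │  4 │     
├────┼────┼────┼────┤     
│ 11 │    │ 12 │  7 │     
├────┼────┼────┼────┤     
│  9 │ 13 │ 15 │  6 │     
└────┴────┴────┴────┘     
Moves: 0                  
                          


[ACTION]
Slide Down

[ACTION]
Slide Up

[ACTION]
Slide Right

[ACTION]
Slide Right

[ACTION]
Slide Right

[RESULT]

┌────┬────┬────┬────┐     
│  5 │ 10 │  8 │  1 │     
├────┼────┼────┼────┤     
│ 14 │  2 │  3 │  4 │     
├────┼────┼────┼────┤     
│    │ 11 │ 12 │  7 │     
├────┼────┼────┼────┤     
│  9 │ 13 │ 15 │  6 │     
└────┴────┴────┴────┘     
Moves: 3                  
                          


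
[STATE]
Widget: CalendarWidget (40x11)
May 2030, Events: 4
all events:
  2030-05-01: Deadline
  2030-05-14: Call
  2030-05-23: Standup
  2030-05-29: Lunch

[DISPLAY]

                May 2030                
Mo Tu We Th Fr Sa Su                    
       1*  2  3  4  5                   
 6  7  8  9 10 11 12                    
13 14* 15 16 17 18 19                   
20 21 22 23* 24 25 26                   
27 28 29* 30 31                         
                                        
                                        
                                        
                                        


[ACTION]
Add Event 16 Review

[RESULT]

                May 2030                
Mo Tu We Th Fr Sa Su                    
       1*  2  3  4  5                   
 6  7  8  9 10 11 12                    
13 14* 15 16* 17 18 19                  
20 21 22 23* 24 25 26                   
27 28 29* 30 31                         
                                        
                                        
                                        
                                        


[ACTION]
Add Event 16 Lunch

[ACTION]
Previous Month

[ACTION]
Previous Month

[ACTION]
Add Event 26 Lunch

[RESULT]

               March 2030               
Mo Tu We Th Fr Sa Su                    
             1  2  3                    
 4  5  6  7  8  9 10                    
11 12 13 14 15 16 17                    
18 19 20 21 22 23 24                    
25 26* 27 28 29 30 31                   
                                        
                                        
                                        
                                        


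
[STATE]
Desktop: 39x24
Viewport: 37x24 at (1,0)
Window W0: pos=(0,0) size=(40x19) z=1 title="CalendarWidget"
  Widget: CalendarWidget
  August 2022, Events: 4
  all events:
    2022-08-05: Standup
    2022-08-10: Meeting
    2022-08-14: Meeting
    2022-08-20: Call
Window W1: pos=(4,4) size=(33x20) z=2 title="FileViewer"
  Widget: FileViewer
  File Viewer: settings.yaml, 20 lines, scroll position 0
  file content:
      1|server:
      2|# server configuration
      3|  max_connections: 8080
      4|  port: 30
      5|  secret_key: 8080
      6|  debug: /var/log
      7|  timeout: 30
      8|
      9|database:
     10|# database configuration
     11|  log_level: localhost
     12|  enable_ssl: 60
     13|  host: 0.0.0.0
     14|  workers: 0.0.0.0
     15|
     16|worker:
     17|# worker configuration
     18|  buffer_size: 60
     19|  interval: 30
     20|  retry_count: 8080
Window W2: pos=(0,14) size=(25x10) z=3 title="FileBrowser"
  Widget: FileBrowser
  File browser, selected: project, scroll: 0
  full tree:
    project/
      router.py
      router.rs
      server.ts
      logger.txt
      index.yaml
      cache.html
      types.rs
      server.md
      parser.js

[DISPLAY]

━━━━━━━━━━━━━━━━━━━━━━━━━━━━━━━━━━━━━
 CalendarWidget                      
─────────────────────────────────────
             August 2022             
Mo ┏━━━━━━━━━━━━━━━━━━━━━━━━━━━━━━━┓ 
 1 ┃ FileViewer                    ┃ 
 8 ┠───────────────────────────────┨ 
15 ┃server:                       ▲┃ 
22 ┃# server configuration        █┃ 
29 ┃  max_connections: 8080       ░┃ 
   ┃  port: 30                    ░┃ 
   ┃  secret_key: 8080            ░┃ 
   ┃  debug: /var/log             ░┃ 
   ┃  timeout: 30                 ░┃ 
━━━━━━━━━━━━━━━━━━━━━━━┓          ░┃ 
 FileBrowser           ┃          ░┃ 
───────────────────────┨tion      ░┃ 
> [-] project/         ┃st        ░┃ 
    router.py          ┃          ░┃━
    router.rs          ┃          ░┃ 
    server.ts          ┃          ░┃ 
    logger.txt         ┃          ░┃ 
    index.yaml         ┃          ▼┃ 
━━━━━━━━━━━━━━━━━━━━━━━┛━━━━━━━━━━━┛ 


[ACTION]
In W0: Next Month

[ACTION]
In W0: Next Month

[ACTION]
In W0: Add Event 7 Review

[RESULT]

━━━━━━━━━━━━━━━━━━━━━━━━━━━━━━━━━━━━━
 CalendarWidget                      
─────────────────────────────────────
             October 2022            
Mo ┏━━━━━━━━━━━━━━━━━━━━━━━━━━━━━━━┓ 
   ┃ FileViewer                    ┃ 
 3 ┠───────────────────────────────┨ 
10 ┃server:                       ▲┃ 
17 ┃# server configuration        █┃ 
24 ┃  max_connections: 8080       ░┃ 
31 ┃  port: 30                    ░┃ 
   ┃  secret_key: 8080            ░┃ 
   ┃  debug: /var/log             ░┃ 
   ┃  timeout: 30                 ░┃ 
━━━━━━━━━━━━━━━━━━━━━━━┓          ░┃ 
 FileBrowser           ┃          ░┃ 
───────────────────────┨tion      ░┃ 
> [-] project/         ┃st        ░┃ 
    router.py          ┃          ░┃━
    router.rs          ┃          ░┃ 
    server.ts          ┃          ░┃ 
    logger.txt         ┃          ░┃ 
    index.yaml         ┃          ▼┃ 
━━━━━━━━━━━━━━━━━━━━━━━┛━━━━━━━━━━━┛ 


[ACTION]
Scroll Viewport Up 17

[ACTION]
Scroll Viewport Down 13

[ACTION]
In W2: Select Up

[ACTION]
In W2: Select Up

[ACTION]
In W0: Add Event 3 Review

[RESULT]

━━━━━━━━━━━━━━━━━━━━━━━━━━━━━━━━━━━━━
 CalendarWidget                      
─────────────────────────────────────
             October 2022            
Mo ┏━━━━━━━━━━━━━━━━━━━━━━━━━━━━━━━┓ 
   ┃ FileViewer                    ┃ 
 3*┠───────────────────────────────┨ 
10 ┃server:                       ▲┃ 
17 ┃# server configuration        █┃ 
24 ┃  max_connections: 8080       ░┃ 
31 ┃  port: 30                    ░┃ 
   ┃  secret_key: 8080            ░┃ 
   ┃  debug: /var/log             ░┃ 
   ┃  timeout: 30                 ░┃ 
━━━━━━━━━━━━━━━━━━━━━━━┓          ░┃ 
 FileBrowser           ┃          ░┃ 
───────────────────────┨tion      ░┃ 
> [-] project/         ┃st        ░┃ 
    router.py          ┃          ░┃━
    router.rs          ┃          ░┃ 
    server.ts          ┃          ░┃ 
    logger.txt         ┃          ░┃ 
    index.yaml         ┃          ▼┃ 
━━━━━━━━━━━━━━━━━━━━━━━┛━━━━━━━━━━━┛ 


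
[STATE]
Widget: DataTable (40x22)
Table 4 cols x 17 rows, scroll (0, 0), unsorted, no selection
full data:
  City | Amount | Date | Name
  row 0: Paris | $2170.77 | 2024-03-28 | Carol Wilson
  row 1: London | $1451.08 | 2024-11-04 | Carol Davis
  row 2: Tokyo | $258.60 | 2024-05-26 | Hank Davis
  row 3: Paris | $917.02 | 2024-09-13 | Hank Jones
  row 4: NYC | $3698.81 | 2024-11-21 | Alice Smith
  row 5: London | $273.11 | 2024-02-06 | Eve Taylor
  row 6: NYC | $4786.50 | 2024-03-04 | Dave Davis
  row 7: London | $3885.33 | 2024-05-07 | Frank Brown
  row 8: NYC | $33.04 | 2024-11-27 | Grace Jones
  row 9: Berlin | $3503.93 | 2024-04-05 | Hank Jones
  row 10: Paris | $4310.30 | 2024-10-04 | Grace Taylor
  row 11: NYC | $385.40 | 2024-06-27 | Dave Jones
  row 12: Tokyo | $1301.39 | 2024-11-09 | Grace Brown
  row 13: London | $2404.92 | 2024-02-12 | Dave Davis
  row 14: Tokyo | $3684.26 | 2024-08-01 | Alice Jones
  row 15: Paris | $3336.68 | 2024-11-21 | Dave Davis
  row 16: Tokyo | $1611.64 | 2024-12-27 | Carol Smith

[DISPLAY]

City  │Amount  │Date      │Name         
──────┼────────┼──────────┼──────────── 
Paris │$2170.77│2024-03-28│Carol Wilson 
London│$1451.08│2024-11-04│Carol Davis  
Tokyo │$258.60 │2024-05-26│Hank Davis   
Paris │$917.02 │2024-09-13│Hank Jones   
NYC   │$3698.81│2024-11-21│Alice Smith  
London│$273.11 │2024-02-06│Eve Taylor   
NYC   │$4786.50│2024-03-04│Dave Davis   
London│$3885.33│2024-05-07│Frank Brown  
NYC   │$33.04  │2024-11-27│Grace Jones  
Berlin│$3503.93│2024-04-05│Hank Jones   
Paris │$4310.30│2024-10-04│Grace Taylor 
NYC   │$385.40 │2024-06-27│Dave Jones   
Tokyo │$1301.39│2024-11-09│Grace Brown  
London│$2404.92│2024-02-12│Dave Davis   
Tokyo │$3684.26│2024-08-01│Alice Jones  
Paris │$3336.68│2024-11-21│Dave Davis   
Tokyo │$1611.64│2024-12-27│Carol Smith  
                                        
                                        
                                        


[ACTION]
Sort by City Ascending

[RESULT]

City ▲│Amount  │Date      │Name         
──────┼────────┼──────────┼──────────── 
Berlin│$3503.93│2024-04-05│Hank Jones   
London│$1451.08│2024-11-04│Carol Davis  
London│$273.11 │2024-02-06│Eve Taylor   
London│$3885.33│2024-05-07│Frank Brown  
London│$2404.92│2024-02-12│Dave Davis   
NYC   │$3698.81│2024-11-21│Alice Smith  
NYC   │$4786.50│2024-03-04│Dave Davis   
NYC   │$33.04  │2024-11-27│Grace Jones  
NYC   │$385.40 │2024-06-27│Dave Jones   
Paris │$2170.77│2024-03-28│Carol Wilson 
Paris │$917.02 │2024-09-13│Hank Jones   
Paris │$4310.30│2024-10-04│Grace Taylor 
Paris │$3336.68│2024-11-21│Dave Davis   
Tokyo │$258.60 │2024-05-26│Hank Davis   
Tokyo │$1301.39│2024-11-09│Grace Brown  
Tokyo │$3684.26│2024-08-01│Alice Jones  
Tokyo │$1611.64│2024-12-27│Carol Smith  
                                        
                                        
                                        


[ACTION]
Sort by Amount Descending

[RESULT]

City  │Amount ▼│Date      │Name         
──────┼────────┼──────────┼──────────── 
NYC   │$4786.50│2024-03-04│Dave Davis   
Paris │$4310.30│2024-10-04│Grace Taylor 
London│$3885.33│2024-05-07│Frank Brown  
NYC   │$3698.81│2024-11-21│Alice Smith  
Tokyo │$3684.26│2024-08-01│Alice Jones  
Berlin│$3503.93│2024-04-05│Hank Jones   
Paris │$3336.68│2024-11-21│Dave Davis   
London│$2404.92│2024-02-12│Dave Davis   
Paris │$2170.77│2024-03-28│Carol Wilson 
Tokyo │$1611.64│2024-12-27│Carol Smith  
London│$1451.08│2024-11-04│Carol Davis  
Tokyo │$1301.39│2024-11-09│Grace Brown  
Paris │$917.02 │2024-09-13│Hank Jones   
NYC   │$385.40 │2024-06-27│Dave Jones   
London│$273.11 │2024-02-06│Eve Taylor   
Tokyo │$258.60 │2024-05-26│Hank Davis   
NYC   │$33.04  │2024-11-27│Grace Jones  
                                        
                                        
                                        


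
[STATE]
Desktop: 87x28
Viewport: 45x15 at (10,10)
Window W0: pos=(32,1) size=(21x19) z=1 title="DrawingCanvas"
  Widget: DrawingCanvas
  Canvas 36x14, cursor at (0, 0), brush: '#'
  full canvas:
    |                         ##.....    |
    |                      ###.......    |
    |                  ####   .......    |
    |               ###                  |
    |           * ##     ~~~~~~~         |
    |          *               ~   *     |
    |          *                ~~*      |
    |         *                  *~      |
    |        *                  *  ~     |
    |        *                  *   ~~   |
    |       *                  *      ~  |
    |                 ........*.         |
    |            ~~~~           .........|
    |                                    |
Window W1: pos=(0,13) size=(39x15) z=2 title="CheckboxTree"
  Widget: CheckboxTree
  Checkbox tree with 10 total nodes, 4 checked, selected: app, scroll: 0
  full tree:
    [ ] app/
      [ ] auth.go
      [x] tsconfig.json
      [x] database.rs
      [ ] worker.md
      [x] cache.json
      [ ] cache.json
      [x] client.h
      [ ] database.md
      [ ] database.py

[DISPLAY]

                      ┃          *        ┃  
                      ┃         *         ┃  
                      ┃        *          ┃  
━━━━━━━━━━━━━━━━━━━━━━━━━━━━┓  *          ┃  
Tree                        ┃ *           ┃  
────────────────────────────┨           ..┃  
                            ┃      ~~~~   ┃  
th.go                       ┃             ┃  
config.json                 ┃             ┃  
tabase.rs                   ┃━━━━━━━━━━━━━┛  
rker.md                     ┃                
che.json                    ┃                
che.json                    ┃                
ient.h                      ┃                
tabase.md                   ┃                


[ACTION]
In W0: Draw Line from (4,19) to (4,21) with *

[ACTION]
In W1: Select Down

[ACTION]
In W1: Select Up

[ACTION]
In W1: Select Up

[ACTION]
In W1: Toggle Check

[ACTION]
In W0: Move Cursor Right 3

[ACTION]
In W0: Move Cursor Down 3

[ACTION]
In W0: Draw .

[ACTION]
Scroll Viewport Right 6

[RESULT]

                ┃          *        ┃        
                ┃         *         ┃        
                ┃        *          ┃        
━━━━━━━━━━━━━━━━━━━━━━┓  *          ┃        
                      ┃ *           ┃        
──────────────────────┨           ..┃        
                      ┃      ~~~~   ┃        
                      ┃             ┃        
.json                 ┃             ┃        
.rs                   ┃━━━━━━━━━━━━━┛        
d                     ┃                      
on                    ┃                      
on                    ┃                      
                      ┃                      
.md                   ┃                      


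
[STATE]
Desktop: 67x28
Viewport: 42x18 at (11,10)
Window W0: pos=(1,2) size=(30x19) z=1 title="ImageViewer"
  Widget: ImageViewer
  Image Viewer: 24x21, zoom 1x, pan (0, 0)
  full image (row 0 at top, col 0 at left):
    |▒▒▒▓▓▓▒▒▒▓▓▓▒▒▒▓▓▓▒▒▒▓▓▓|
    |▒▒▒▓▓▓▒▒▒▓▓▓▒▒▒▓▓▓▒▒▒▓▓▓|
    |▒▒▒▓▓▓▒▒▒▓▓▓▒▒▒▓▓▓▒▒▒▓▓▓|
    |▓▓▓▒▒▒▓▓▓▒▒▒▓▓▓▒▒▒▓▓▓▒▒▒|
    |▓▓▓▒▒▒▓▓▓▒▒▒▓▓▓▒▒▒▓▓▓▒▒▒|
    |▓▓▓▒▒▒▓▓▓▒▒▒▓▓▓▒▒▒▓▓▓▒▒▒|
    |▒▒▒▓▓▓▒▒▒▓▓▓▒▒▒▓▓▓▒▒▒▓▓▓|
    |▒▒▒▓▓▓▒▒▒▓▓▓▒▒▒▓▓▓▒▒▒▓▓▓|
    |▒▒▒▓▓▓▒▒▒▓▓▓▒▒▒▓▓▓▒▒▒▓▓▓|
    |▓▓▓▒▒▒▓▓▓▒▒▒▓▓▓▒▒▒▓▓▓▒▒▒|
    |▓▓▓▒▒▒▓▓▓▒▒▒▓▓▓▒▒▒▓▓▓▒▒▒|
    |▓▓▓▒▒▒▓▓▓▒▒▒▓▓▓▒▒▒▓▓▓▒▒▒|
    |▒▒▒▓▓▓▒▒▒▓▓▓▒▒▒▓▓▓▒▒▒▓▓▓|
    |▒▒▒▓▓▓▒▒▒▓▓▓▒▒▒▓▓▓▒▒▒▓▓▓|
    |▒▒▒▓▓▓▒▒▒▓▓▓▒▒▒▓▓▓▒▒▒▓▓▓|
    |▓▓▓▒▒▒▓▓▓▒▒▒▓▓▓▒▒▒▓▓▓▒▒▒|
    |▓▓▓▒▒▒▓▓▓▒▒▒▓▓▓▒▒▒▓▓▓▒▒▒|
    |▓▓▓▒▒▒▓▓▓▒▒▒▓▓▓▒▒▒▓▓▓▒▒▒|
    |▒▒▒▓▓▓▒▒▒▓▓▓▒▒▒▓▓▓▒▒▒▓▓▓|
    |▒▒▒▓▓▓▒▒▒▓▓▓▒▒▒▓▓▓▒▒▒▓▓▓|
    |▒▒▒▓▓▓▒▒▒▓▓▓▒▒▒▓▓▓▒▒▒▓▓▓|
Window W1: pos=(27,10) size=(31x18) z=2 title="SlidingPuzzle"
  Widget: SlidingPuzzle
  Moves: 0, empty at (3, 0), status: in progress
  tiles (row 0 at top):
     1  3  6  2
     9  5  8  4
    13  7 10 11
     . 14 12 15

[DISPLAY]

▒▒▒▓▓▓▒▒▒▓▓▓▒▒▒ ┏━━━━━━━━━━━━━━━━━━━━━━━━━
▓▓▓▒▒▒▓▓▓▒▒▒▓▓▓ ┃ SlidingPuzzle           
▓▓▓▒▒▒▓▓▓▒▒▒▓▓▓ ┠─────────────────────────
▓▓▓▒▒▒▓▓▓▒▒▒▓▓▓ ┃┌────┬────┬────┬────┐    
▒▒▒▓▓▓▒▒▒▓▓▓▒▒▒ ┃│  1 │  3 │  6 │  2 │    
▒▒▒▓▓▓▒▒▒▓▓▓▒▒▒ ┃├────┼────┼────┼────┤    
▒▒▒▓▓▓▒▒▒▓▓▓▒▒▒ ┃│  9 │  5 │  8 │  4 │    
▓▓▓▒▒▒▓▓▓▒▒▒▓▓▓ ┃├────┼────┼────┼────┤    
▓▓▓▒▒▒▓▓▓▒▒▒▓▓▓ ┃│ 13 │  7 │ 10 │ 11 │    
▓▓▓▒▒▒▓▓▓▒▒▒▓▓▓ ┃├────┼────┼────┼────┤    
━━━━━━━━━━━━━━━━┃│    │ 14 │ 12 │ 15 │    
                ┃└────┴────┴────┴────┘    
                ┃Moves: 0                 
                ┃                         
                ┃                         
                ┃                         
                ┃                         
                ┗━━━━━━━━━━━━━━━━━━━━━━━━━


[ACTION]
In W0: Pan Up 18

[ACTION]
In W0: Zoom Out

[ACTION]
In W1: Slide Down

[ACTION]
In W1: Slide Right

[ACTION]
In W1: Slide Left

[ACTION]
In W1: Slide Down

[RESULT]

▒▒▒▓▓▓▒▒▒▓▓▓▒▒▒ ┏━━━━━━━━━━━━━━━━━━━━━━━━━
▓▓▓▒▒▒▓▓▓▒▒▒▓▓▓ ┃ SlidingPuzzle           
▓▓▓▒▒▒▓▓▓▒▒▒▓▓▓ ┠─────────────────────────
▓▓▓▒▒▒▓▓▓▒▒▒▓▓▓ ┃┌────┬────┬────┬────┐    
▒▒▒▓▓▓▒▒▒▓▓▓▒▒▒ ┃│  1 │  3 │  6 │  2 │    
▒▒▒▓▓▓▒▒▒▓▓▓▒▒▒ ┃├────┼────┼────┼────┤    
▒▒▒▓▓▓▒▒▒▓▓▓▒▒▒ ┃│  9 │    │  8 │  4 │    
▓▓▓▒▒▒▓▓▓▒▒▒▓▓▓ ┃├────┼────┼────┼────┤    
▓▓▓▒▒▒▓▓▓▒▒▒▓▓▓ ┃│  7 │  5 │ 10 │ 11 │    
▓▓▓▒▒▒▓▓▓▒▒▒▓▓▓ ┃├────┼────┼────┼────┤    
━━━━━━━━━━━━━━━━┃│ 13 │ 14 │ 12 │ 15 │    
                ┃└────┴────┴────┴────┘    
                ┃Moves: 3                 
                ┃                         
                ┃                         
                ┃                         
                ┃                         
                ┗━━━━━━━━━━━━━━━━━━━━━━━━━


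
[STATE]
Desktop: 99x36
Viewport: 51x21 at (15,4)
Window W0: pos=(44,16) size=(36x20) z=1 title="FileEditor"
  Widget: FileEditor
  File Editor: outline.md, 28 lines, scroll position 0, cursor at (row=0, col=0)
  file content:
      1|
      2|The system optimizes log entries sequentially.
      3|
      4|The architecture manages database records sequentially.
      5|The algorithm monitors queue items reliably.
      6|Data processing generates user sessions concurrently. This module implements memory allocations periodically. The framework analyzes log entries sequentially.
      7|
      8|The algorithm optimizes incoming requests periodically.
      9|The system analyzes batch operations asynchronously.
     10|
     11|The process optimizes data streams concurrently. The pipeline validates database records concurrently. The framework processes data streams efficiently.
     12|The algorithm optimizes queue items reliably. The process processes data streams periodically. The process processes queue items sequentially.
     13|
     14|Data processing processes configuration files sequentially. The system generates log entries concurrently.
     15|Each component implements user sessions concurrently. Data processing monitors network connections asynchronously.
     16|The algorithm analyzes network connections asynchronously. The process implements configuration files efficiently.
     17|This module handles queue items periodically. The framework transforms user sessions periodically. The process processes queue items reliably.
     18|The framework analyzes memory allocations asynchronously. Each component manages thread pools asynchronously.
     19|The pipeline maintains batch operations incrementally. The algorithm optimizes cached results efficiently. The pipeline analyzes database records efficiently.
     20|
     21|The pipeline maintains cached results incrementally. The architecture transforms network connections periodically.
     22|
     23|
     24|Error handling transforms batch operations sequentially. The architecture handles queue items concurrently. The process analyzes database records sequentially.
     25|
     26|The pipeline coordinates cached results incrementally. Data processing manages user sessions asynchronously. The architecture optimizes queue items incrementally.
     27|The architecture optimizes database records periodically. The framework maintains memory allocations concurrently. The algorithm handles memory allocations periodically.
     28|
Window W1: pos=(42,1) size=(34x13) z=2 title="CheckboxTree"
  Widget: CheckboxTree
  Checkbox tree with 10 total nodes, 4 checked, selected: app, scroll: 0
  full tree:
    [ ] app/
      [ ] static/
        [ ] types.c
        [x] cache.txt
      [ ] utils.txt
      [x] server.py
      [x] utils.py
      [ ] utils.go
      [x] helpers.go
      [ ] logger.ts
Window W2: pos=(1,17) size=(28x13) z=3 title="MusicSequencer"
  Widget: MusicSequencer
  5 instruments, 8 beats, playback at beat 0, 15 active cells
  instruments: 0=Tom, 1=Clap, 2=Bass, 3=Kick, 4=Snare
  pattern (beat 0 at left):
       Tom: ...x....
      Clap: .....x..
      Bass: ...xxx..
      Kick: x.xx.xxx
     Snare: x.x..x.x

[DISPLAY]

                           ┃>[-] app/              
                           ┃   [-] static/         
                           ┃     [ ] types.c       
                           ┃     [x] cache.txt     
                           ┃   [ ] utils.txt       
                           ┃   [x] server.py       
                           ┃   [x] utils.py        
                           ┃   [ ] utils.go        
                           ┃   [x] helpers.go      
                           ┗━━━━━━━━━━━━━━━━━━━━━━━
                                                   
                                                   
                             ┏━━━━━━━━━━━━━━━━━━━━━
━━━━━━━━━━━━━┓               ┃ FileEditor          
er           ┃               ┠─────────────────────
─────────────┨               ┃█                    
7            ┃               ┃The system optimizes 
·            ┃               ┃                     
·            ┃               ┃The architecture mana
·            ┃               ┃The algorithm monitor
█            ┃               ┃Data processing gener


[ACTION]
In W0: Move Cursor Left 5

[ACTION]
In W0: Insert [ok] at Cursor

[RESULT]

                           ┃>[-] app/              
                           ┃   [-] static/         
                           ┃     [ ] types.c       
                           ┃     [x] cache.txt     
                           ┃   [ ] utils.txt       
                           ┃   [x] server.py       
                           ┃   [x] utils.py        
                           ┃   [ ] utils.go        
                           ┃   [x] helpers.go      
                           ┗━━━━━━━━━━━━━━━━━━━━━━━
                                                   
                                                   
                             ┏━━━━━━━━━━━━━━━━━━━━━
━━━━━━━━━━━━━┓               ┃ FileEditor          
er           ┃               ┠─────────────────────
─────────────┨               ┃ok█                  
7            ┃               ┃The system optimizes 
·            ┃               ┃                     
·            ┃               ┃The architecture mana
·            ┃               ┃The algorithm monitor
█            ┃               ┃Data processing gener


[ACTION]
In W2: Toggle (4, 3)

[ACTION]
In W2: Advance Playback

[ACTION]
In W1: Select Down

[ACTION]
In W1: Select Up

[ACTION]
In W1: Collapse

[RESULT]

                           ┃>[-] app/              
                           ┃                       
                           ┃                       
                           ┃                       
                           ┃                       
                           ┃                       
                           ┃                       
                           ┃                       
                           ┃                       
                           ┗━━━━━━━━━━━━━━━━━━━━━━━
                                                   
                                                   
                             ┏━━━━━━━━━━━━━━━━━━━━━
━━━━━━━━━━━━━┓               ┃ FileEditor          
er           ┃               ┠─────────────────────
─────────────┨               ┃ok█                  
7            ┃               ┃The system optimizes 
·            ┃               ┃                     
·            ┃               ┃The architecture mana
·            ┃               ┃The algorithm monitor
█            ┃               ┃Data processing gener


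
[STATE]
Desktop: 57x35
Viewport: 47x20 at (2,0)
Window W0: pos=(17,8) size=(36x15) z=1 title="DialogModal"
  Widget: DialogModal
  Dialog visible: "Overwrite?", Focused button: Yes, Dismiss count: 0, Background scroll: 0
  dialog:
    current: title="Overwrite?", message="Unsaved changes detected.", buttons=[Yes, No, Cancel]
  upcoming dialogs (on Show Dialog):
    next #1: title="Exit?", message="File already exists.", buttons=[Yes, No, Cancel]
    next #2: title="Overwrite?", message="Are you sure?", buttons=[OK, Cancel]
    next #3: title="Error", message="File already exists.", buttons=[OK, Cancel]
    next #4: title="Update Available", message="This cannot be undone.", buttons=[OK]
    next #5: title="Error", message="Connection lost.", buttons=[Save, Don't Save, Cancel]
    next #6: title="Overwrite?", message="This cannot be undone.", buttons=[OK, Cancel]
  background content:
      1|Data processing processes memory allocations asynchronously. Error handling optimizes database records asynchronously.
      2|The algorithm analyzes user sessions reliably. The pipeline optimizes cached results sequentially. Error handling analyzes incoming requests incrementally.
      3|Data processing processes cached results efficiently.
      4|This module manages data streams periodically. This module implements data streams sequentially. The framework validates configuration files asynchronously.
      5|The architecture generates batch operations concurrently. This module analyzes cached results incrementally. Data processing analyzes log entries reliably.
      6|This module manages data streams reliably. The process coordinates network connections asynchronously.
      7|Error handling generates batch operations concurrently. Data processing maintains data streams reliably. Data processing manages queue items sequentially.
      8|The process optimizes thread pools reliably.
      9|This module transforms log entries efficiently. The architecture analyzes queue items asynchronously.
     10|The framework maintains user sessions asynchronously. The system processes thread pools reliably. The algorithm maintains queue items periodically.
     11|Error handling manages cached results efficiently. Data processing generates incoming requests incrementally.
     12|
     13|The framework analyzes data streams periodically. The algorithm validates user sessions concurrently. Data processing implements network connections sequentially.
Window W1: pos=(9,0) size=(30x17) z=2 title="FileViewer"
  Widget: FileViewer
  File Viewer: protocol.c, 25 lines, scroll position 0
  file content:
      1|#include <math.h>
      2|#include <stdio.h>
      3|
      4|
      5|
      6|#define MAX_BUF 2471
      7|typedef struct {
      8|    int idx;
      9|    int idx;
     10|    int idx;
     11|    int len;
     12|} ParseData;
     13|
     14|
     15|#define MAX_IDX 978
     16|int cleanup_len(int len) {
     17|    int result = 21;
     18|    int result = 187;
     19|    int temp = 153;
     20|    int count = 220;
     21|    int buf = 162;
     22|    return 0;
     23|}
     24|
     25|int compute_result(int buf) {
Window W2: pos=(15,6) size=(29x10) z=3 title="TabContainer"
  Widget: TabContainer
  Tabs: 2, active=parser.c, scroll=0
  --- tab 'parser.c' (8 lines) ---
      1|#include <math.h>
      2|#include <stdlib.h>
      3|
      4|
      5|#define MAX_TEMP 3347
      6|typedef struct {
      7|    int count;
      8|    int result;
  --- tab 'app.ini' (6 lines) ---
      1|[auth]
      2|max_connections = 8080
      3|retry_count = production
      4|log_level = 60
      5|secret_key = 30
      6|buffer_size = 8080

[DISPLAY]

       ┏━━━━━━━━━━━━━━━━━━━━━━━━━━━━┓          
       ┃ FileViewer                 ┃          
       ┠────────────────────────────┨          
       ┃#include <math.h>          ▲┃          
       ┃#include <stdio.h>         █┃          
       ┃                           ░┃          
       ┃     ┏━━━━━━━━━━━━━━━━━━━━━━━━━━━┓     
       ┃     ┃ TabContainer              ┃     
       ┃#defi┠───────────────────────────┨━━━━━
       ┃typed┃[parser.c]│ app.ini        ┃     
       ┃    i┃───────────────────────────┃─────
       ┃    i┃#include <math.h>          ┃memor
       ┃    i┃#include <stdlib.h>        ┃r ses
       ┃    i┃                           ┃cache
       ┃} Par┃                           ┃────┐
       ┃     ┗━━━━━━━━━━━━━━━━━━━━━━━━━━━┛    │
       ┗━━━━━━━━━━━━━━━━━━━━━━━━━━━━┛etected. │
               ┃Er│    [Yes]  No   Cancel     │
               ┃Th└───────────────────────────┘
               ┃This module transforms log entr


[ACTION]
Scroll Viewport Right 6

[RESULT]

 ┏━━━━━━━━━━━━━━━━━━━━━━━━━━━━┓                
 ┃ FileViewer                 ┃                
 ┠────────────────────────────┨                
 ┃#include <math.h>          ▲┃                
 ┃#include <stdio.h>         █┃                
 ┃                           ░┃                
 ┃     ┏━━━━━━━━━━━━━━━━━━━━━━━━━━━┓           
 ┃     ┃ TabContainer              ┃           
 ┃#defi┠───────────────────────────┨━━━━━━━━┓  
 ┃typed┃[parser.c]│ app.ini        ┃        ┃  
 ┃    i┃───────────────────────────┃────────┨  
 ┃    i┃#include <math.h>          ┃memory a┃  
 ┃    i┃#include <stdlib.h>        ┃r sessio┃  
 ┃    i┃                           ┃cached r┃  
 ┃} Par┃                           ┃────┐s p┃  
 ┃     ┗━━━━━━━━━━━━━━━━━━━━━━━━━━━┛    │h o┃  
 ┗━━━━━━━━━━━━━━━━━━━━━━━━━━━━┛etected. │s r┃  
         ┃Er│    [Yes]  No   Cancel     │ope┃  
         ┃Th└───────────────────────────┘ols┃  
         ┃This module transforms log entries┃  


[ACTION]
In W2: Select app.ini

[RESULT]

 ┏━━━━━━━━━━━━━━━━━━━━━━━━━━━━┓                
 ┃ FileViewer                 ┃                
 ┠────────────────────────────┨                
 ┃#include <math.h>          ▲┃                
 ┃#include <stdio.h>         █┃                
 ┃                           ░┃                
 ┃     ┏━━━━━━━━━━━━━━━━━━━━━━━━━━━┓           
 ┃     ┃ TabContainer              ┃           
 ┃#defi┠───────────────────────────┨━━━━━━━━┓  
 ┃typed┃ parser.c │[app.ini]       ┃        ┃  
 ┃    i┃───────────────────────────┃────────┨  
 ┃    i┃[auth]                     ┃memory a┃  
 ┃    i┃max_connections = 8080     ┃r sessio┃  
 ┃    i┃retry_count = production   ┃cached r┃  
 ┃} Par┃log_level = 60             ┃────┐s p┃  
 ┃     ┗━━━━━━━━━━━━━━━━━━━━━━━━━━━┛    │h o┃  
 ┗━━━━━━━━━━━━━━━━━━━━━━━━━━━━┛etected. │s r┃  
         ┃Er│    [Yes]  No   Cancel     │ope┃  
         ┃Th└───────────────────────────┘ols┃  
         ┃This module transforms log entries┃  


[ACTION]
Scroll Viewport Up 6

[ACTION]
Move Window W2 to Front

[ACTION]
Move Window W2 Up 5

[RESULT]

 ┏━━━━━━━━━━━━━━━━━━━━━━━━━━━━┓                
 ┃ File┏━━━━━━━━━━━━━━━━━━━━━━━━━━━┓           
 ┠─────┃ TabContainer              ┃           
 ┃#incl┠───────────────────────────┨           
 ┃#incl┃ parser.c │[app.ini]       ┃           
 ┃     ┃───────────────────────────┃           
 ┃     ┃[auth]                     ┃           
 ┃     ┃max_connections = 8080     ┃           
 ┃#defi┃retry_count = production   ┃━━━━━━━━┓  
 ┃typed┃log_level = 60             ┃        ┃  
 ┃    i┗━━━━━━━━━━━━━━━━━━━━━━━━━━━┛────────┨  
 ┃    int idx;               ░┃sses memory a┃  
 ┃    int idx;               ░┃s user sessio┃  
 ┃    int len;               ░┃sses cached r┃  
 ┃} ParseData;               ░┃─────────┐s p┃  
 ┃                           ▼┃?        │h o┃  
 ┗━━━━━━━━━━━━━━━━━━━━━━━━━━━━┛etected. │s r┃  
         ┃Er│    [Yes]  No   Cancel     │ope┃  
         ┃Th└───────────────────────────┘ols┃  
         ┃This module transforms log entries┃  


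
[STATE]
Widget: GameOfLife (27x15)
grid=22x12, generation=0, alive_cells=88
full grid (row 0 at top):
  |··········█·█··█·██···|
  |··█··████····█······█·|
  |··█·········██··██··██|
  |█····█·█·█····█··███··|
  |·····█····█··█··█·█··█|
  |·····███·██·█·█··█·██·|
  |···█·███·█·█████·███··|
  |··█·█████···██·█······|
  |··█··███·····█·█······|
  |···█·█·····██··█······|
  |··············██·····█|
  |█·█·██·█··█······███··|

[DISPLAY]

Gen: 0                     
··········█·█··█·██···     
··█··████····█······█·     
··█·········██··██··██     
█····█·█·█····█··███··     
·····█····█··█··█·█··█     
·····███·██·█·█··█·██·     
···█·███·█·█████·███··     
··█·█████···██·█······     
··█··███·····█·█······     
···█·█·····██··█······     
··············██·····█     
█·█·██·█··█······███··     
                           
                           


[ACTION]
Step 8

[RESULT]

Gen: 8                     
·····████·············     
·····█····█···········     
········█··█·····██·█·     
········█···█····█·█··     
······███·█···█··█·█··     
······████··█·█·······     
··█···██····█·█··█····     
·██·██·██········██···     
·█·█·█·███·······██···     
··██·█·█·█············     
···██·················     
······················     
                           
                           


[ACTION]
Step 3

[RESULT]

Gen: 11                    
·····█················     
·····█····█······███··     
·········█·█····█···█·     
··········███·········     
···········██··█····█·     
·███··················     
█····█··█·█····█··█···     
██·█·██········█··█···     
·█·····█··█···········     
··██·██··█············     
·····█················     
···██·················     
                           
                           


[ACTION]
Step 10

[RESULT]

Gen: 21                    
··················█···     
·················█·█··     
·██··············█·█··     
·████······█······█···     
█···██·····█··········     
█··········█··········     
█·█··██···············     
·██···················     
··█···················     
······················     
······················     
······················     
                           
                           
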